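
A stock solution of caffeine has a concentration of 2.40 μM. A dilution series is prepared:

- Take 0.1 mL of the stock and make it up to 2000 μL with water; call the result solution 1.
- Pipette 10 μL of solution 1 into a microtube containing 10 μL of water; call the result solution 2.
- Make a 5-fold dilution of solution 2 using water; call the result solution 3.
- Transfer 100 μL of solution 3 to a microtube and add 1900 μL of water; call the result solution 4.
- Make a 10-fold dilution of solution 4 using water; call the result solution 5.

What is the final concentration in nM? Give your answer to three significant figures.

0.0600 nM

Step 1: 0.1 mL brought to 2000 μL → factor 2/0.1 = 20
Step 2: 10 μL + 10 μL = 20 μL total → factor 20/10 = 2
Step 3: 5-fold → factor 5
Step 4: 100 μL + 1900 μL = 2000 μL total → factor 2000/100 = 20
Step 5: 10-fold → factor 10
Overall dilution factor = 20 × 2 × 5 × 20 × 10 = 40000
Final = 2.40 μM / 40000 = 6.000 × 10^-5 μM = 0.0600 nM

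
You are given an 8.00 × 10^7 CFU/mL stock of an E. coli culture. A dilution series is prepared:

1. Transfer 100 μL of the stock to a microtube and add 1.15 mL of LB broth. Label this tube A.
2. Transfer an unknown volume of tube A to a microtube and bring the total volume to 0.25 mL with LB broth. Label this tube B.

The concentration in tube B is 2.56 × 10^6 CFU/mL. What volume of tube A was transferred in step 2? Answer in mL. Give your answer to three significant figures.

Step 1: 100 μL + 1.15 mL = 1250 μL total → factor 1250/100 = 12.5
Step 2: v brought to 0.25 mL → factor = 0.25 mL/v
Product of known-step factors = 12.5
Overall factor = 8.00 × 10^7 CFU/mL / (2.56 × 10^6 CFU/mL) = 31.25
Step-2 factor = 31.25 / 12.5 = 2.5
v = 0.25 mL / 2.5 = 0.100 mL

0.100 mL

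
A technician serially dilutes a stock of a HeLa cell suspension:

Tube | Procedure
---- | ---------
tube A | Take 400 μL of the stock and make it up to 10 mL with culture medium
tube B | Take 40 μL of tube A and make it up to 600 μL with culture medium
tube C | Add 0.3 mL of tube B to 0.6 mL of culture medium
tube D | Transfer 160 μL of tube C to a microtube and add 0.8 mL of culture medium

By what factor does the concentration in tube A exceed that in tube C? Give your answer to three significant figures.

45.0

Step 1: 400 μL brought to 10 mL → factor 10000/400 = 25
Step 2: 40 μL brought to 600 μL → factor 600/40 = 15
Step 3: 0.3 mL + 0.6 mL = 0.9 mL total → factor 0.9/0.3 = 3
Dilution factor to tube A = 25; to tube C = 1125
[tube A]/[tube C] = (factor to tube C)/(factor to tube A) = 1125/25 = 45.0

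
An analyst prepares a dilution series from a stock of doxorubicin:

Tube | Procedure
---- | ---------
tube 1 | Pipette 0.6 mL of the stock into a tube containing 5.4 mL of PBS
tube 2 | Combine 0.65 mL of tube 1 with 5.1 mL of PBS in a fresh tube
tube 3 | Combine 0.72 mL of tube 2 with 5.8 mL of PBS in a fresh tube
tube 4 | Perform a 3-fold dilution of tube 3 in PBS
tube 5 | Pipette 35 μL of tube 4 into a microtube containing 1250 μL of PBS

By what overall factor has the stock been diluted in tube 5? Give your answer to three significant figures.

Step 1: 0.6 mL + 5.4 mL = 6 mL total → factor 6/0.6 = 10
Step 2: 0.65 mL + 5.1 mL = 5.75 mL total → factor 5.75/0.65 = 8.8462
Step 3: 0.72 mL + 5.8 mL = 6.52 mL total → factor 6.52/0.72 = 9.0556
Step 4: 3-fold → factor 3
Step 5: 35 μL + 1250 μL = 1285 μL total → factor 1285/35 = 36.714
Overall dilution factor = 10 × 8.8462 × 9.0556 × 3 × 36.714 = 88232

8.82 × 10^4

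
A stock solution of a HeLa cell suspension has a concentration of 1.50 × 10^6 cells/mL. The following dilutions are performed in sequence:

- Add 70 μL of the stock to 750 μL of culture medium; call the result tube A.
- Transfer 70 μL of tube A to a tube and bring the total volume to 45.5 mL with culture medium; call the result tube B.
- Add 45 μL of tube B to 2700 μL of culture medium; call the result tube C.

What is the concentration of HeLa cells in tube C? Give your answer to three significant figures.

Step 1: 70 μL + 750 μL = 820 μL total → factor 820/70 = 11.714
Step 2: 70 μL brought to 45.5 mL → factor 45500/70 = 650
Step 3: 45 μL + 2700 μL = 2745 μL total → factor 2745/45 = 61
Overall dilution factor = 11.714 × 650 × 61 = 4.6447 × 10^5
Final = 1.50 × 10^6 cells/mL / 4.6447 × 10^5 = 3.23 cells/mL

3.23 cells/mL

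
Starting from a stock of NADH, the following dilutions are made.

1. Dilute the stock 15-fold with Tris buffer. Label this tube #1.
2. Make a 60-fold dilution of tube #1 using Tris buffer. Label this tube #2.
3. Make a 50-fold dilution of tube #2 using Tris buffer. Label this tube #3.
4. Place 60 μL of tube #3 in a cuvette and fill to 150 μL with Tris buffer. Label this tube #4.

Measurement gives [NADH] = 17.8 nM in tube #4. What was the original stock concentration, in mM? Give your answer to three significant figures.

Step 1: 15-fold → factor 15
Step 2: 60-fold → factor 60
Step 3: 50-fold → factor 50
Step 4: 60 μL brought to 150 μL → factor 150/60 = 2.5
Overall dilution factor = 15 × 60 × 50 × 2.5 = 1.125 × 10^5
Stock = 17.8 nM × 1.125 × 10^5 = 2.002 × 10^6 nM = 2.00 mM

2.00 mM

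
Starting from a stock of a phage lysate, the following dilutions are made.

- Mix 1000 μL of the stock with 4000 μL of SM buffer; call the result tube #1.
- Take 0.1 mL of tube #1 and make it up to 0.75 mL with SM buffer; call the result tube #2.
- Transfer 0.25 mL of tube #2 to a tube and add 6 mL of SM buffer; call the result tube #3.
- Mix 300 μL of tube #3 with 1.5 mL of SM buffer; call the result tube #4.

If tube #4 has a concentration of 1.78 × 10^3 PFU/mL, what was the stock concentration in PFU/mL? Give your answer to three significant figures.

1.00 × 10^7 PFU/mL

Step 1: 1000 μL + 4000 μL = 5000 μL total → factor 5000/1000 = 5
Step 2: 0.1 mL brought to 0.75 mL → factor 0.75/0.1 = 7.5
Step 3: 0.25 mL + 6 mL = 6.25 mL total → factor 6.25/0.25 = 25
Step 4: 300 μL + 1.5 mL = 1800 μL total → factor 1800/300 = 6
Overall dilution factor = 5 × 7.5 × 25 × 6 = 5625
Stock = 1.78 × 10^3 PFU/mL × 5625 = 1.00 × 10^7 PFU/mL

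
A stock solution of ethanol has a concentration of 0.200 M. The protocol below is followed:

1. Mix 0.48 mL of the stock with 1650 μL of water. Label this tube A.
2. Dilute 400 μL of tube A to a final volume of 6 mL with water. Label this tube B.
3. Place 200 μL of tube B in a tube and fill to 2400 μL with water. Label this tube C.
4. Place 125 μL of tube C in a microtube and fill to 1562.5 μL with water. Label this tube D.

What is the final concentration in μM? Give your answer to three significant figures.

20.0 μM

Step 1: 0.48 mL + 1650 μL = 2.13 mL total → factor 2.13/0.48 = 4.4375
Step 2: 400 μL brought to 6 mL → factor 6000/400 = 15
Step 3: 200 μL brought to 2400 μL → factor 2400/200 = 12
Step 4: 125 μL brought to 1562.5 μL → factor 1562.5/125 = 12.5
Overall dilution factor = 4.4375 × 15 × 12 × 12.5 = 9984.4
Final = 0.200 M / 9984.4 = 2.003 × 10^-5 M = 20.0 μM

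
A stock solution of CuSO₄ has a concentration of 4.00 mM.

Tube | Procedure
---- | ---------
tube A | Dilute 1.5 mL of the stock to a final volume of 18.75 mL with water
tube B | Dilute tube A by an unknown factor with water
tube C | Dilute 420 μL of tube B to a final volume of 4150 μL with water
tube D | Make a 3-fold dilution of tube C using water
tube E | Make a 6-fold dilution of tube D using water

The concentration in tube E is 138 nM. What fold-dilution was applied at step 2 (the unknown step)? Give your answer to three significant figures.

13.0-fold

Step 1: 1.5 mL brought to 18.75 mL → factor 18.75/1.5 = 12.5
Step 2: unknown factor x
Step 3: 420 μL brought to 4150 μL → factor 4150/420 = 9.881
Step 4: 3-fold → factor 3
Step 5: 6-fold → factor 6
Product of known-step factors = 2223.2
Overall factor = 4.00 mM / (138 nM) = 28986
x = 28986 / 2223.2 = 13.0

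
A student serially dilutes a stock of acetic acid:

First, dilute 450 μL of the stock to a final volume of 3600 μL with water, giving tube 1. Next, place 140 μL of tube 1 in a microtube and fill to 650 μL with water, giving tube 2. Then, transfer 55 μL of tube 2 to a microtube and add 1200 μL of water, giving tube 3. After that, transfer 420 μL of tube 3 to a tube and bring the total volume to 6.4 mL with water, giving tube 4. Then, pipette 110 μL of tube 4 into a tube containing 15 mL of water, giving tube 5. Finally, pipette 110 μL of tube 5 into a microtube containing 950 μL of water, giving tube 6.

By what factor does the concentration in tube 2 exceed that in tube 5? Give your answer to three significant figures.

Step 1: 450 μL brought to 3600 μL → factor 3600/450 = 8
Step 2: 140 μL brought to 650 μL → factor 650/140 = 4.6429
Step 3: 55 μL + 1200 μL = 1255 μL total → factor 1255/55 = 22.818
Step 4: 420 μL brought to 6.4 mL → factor 6400/420 = 15.238
Step 5: 110 μL + 15 mL = 15110 μL total → factor 15110/110 = 137.36
Dilution factor to tube 2 = 37.143; to tube 5 = 1.774 × 10^6
[tube 2]/[tube 5] = (factor to tube 5)/(factor to tube 2) = 1.774 × 10^6/37.143 = 4.78 × 10^4

4.78 × 10^4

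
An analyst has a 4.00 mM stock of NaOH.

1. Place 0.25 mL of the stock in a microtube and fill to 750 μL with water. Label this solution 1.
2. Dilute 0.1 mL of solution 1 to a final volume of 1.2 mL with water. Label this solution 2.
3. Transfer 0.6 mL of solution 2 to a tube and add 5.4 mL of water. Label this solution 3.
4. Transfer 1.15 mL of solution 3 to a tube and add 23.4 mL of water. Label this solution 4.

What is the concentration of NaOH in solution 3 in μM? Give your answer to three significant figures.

11.1 μM

Step 1: 0.25 mL brought to 750 μL → factor 0.75/0.25 = 3
Step 2: 0.1 mL brought to 1.2 mL → factor 1.2/0.1 = 12
Step 3: 0.6 mL + 5.4 mL = 6 mL total → factor 6/0.6 = 10
Dilution factor through solution 3 = 3 × 12 × 10 = 360
[solution 3] = 4.00 mM / 360 = 0.01111 mM = 11.1 μM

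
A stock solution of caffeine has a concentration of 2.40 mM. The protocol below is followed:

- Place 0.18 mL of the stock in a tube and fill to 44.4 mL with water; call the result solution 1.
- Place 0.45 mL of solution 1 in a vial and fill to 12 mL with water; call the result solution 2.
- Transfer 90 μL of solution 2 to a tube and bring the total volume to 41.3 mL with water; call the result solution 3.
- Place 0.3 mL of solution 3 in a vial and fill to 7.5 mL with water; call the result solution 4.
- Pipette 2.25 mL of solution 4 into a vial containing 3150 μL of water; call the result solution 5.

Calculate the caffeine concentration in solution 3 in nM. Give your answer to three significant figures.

Step 1: 0.18 mL brought to 44.4 mL → factor 44.4/0.18 = 246.67
Step 2: 0.45 mL brought to 12 mL → factor 12/0.45 = 26.667
Step 3: 90 μL brought to 41.3 mL → factor 41300/90 = 458.89
Dilution factor through solution 3 = 246.67 × 26.667 × 458.89 = 3.0185 × 10^6
[solution 3] = 2.40 mM / 3.0185 × 10^6 = 7.951 × 10^-7 mM = 0.795 nM

0.795 nM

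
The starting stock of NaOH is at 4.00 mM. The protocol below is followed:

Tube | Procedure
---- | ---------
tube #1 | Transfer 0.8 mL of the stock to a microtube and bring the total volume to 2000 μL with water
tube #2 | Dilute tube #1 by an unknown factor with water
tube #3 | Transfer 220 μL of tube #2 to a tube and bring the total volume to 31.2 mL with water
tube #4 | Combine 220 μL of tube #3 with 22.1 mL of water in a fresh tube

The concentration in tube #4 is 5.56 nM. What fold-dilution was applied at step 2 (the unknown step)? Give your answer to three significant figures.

20.0-fold

Step 1: 0.8 mL brought to 2000 μL → factor 2/0.8 = 2.5
Step 2: unknown factor x
Step 3: 220 μL brought to 31.2 mL → factor 31200/220 = 141.82
Step 4: 220 μL + 22.1 mL = 22320 μL total → factor 22320/220 = 101.45
Product of known-step factors = 35970
Overall factor = 4.00 mM / (5.56 nM) = 7.1942 × 10^5
x = 7.1942 × 10^5 / 35970 = 20.0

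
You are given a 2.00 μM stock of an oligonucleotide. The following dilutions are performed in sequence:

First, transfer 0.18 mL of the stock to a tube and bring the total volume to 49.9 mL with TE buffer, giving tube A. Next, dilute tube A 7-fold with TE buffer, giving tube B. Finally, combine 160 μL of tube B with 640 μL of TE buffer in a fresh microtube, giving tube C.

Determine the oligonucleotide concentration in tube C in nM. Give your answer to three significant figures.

0.206 nM

Step 1: 0.18 mL brought to 49.9 mL → factor 49.9/0.18 = 277.22
Step 2: 7-fold → factor 7
Step 3: 160 μL + 640 μL = 800 μL total → factor 800/160 = 5
Overall dilution factor = 277.22 × 7 × 5 = 9702.8
Final = 2.00 μM / 9702.8 = 0.0002061 μM = 0.206 nM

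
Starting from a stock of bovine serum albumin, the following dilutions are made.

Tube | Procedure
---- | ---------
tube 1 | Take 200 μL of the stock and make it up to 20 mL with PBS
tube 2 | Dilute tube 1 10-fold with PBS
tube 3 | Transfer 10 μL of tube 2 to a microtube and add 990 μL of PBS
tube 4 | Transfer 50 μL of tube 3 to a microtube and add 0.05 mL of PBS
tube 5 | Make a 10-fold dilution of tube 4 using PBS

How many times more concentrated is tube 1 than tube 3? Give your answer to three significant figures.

Step 1: 200 μL brought to 20 mL → factor 20000/200 = 100
Step 2: 10-fold → factor 10
Step 3: 10 μL + 990 μL = 1000 μL total → factor 1000/10 = 100
Dilution factor to tube 1 = 100; to tube 3 = 1 × 10^5
[tube 1]/[tube 3] = (factor to tube 3)/(factor to tube 1) = 1 × 10^5/100 = 1.00 × 10^3

1.00 × 10^3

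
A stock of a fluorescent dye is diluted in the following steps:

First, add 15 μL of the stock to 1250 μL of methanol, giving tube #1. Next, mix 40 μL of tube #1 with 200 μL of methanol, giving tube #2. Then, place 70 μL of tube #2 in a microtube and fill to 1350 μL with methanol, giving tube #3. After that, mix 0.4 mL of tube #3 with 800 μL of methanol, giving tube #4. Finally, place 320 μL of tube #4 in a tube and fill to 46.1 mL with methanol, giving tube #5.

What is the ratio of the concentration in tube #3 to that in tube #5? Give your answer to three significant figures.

Step 1: 15 μL + 1250 μL = 1265 μL total → factor 1265/15 = 84.333
Step 2: 40 μL + 200 μL = 240 μL total → factor 240/40 = 6
Step 3: 70 μL brought to 1350 μL → factor 1350/70 = 19.286
Step 4: 0.4 mL + 800 μL = 1.2 mL total → factor 1.2/0.4 = 3
Step 5: 320 μL brought to 46.1 mL → factor 46100/320 = 144.06
Dilution factor to tube #3 = 9758.6; to tube #5 = 4.2175 × 10^6
[tube #3]/[tube #5] = (factor to tube #5)/(factor to tube #3) = 4.2175 × 10^6/9758.6 = 432

432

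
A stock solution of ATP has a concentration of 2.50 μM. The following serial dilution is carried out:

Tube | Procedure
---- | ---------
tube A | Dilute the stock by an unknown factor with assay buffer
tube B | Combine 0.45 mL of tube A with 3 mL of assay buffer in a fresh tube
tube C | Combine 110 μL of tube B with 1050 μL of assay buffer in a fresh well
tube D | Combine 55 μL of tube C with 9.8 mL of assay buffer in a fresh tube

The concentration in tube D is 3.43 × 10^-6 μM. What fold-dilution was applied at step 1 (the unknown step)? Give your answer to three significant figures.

50.3-fold

Step 1: unknown factor x
Step 2: 0.45 mL + 3 mL = 3.45 mL total → factor 3.45/0.45 = 7.6667
Step 3: 110 μL + 1050 μL = 1160 μL total → factor 1160/110 = 10.545
Step 4: 55 μL + 9.8 mL = 9855 μL total → factor 9855/55 = 179.18
Product of known-step factors = 14487
Overall factor = 2.50 μM / (3.43 × 10^-6 μM) = 7.2886 × 10^5
x = 7.2886 × 10^5 / 14487 = 50.3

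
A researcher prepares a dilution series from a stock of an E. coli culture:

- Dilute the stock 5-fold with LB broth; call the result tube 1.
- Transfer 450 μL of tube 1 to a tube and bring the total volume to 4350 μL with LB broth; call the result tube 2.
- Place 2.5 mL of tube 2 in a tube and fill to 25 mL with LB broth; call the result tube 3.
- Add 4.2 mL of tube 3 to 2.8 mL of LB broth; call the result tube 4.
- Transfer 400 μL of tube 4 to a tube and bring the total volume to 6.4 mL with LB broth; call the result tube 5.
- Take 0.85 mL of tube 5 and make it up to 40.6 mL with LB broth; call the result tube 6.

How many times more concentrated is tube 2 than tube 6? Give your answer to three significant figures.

Step 1: 5-fold → factor 5
Step 2: 450 μL brought to 4350 μL → factor 4350/450 = 9.6667
Step 3: 2.5 mL brought to 25 mL → factor 25/2.5 = 10
Step 4: 4.2 mL + 2.8 mL = 7 mL total → factor 7/4.2 = 1.6667
Step 5: 400 μL brought to 6.4 mL → factor 6400/400 = 16
Step 6: 0.85 mL brought to 40.6 mL → factor 40.6/0.85 = 47.765
Dilution factor to tube 2 = 48.333; to tube 6 = 6.1563 × 10^5
[tube 2]/[tube 6] = (factor to tube 6)/(factor to tube 2) = 6.1563 × 10^5/48.333 = 1.27 × 10^4

1.27 × 10^4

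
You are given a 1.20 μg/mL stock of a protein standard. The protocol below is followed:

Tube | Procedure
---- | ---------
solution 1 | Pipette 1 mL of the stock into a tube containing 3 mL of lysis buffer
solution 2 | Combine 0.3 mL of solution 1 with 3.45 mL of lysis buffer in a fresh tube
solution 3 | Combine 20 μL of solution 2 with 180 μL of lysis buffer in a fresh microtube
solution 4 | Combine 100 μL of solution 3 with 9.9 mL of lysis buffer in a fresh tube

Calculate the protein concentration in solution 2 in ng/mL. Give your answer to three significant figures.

Step 1: 1 mL + 3 mL = 4 mL total → factor 4/1 = 4
Step 2: 0.3 mL + 3.45 mL = 3.75 mL total → factor 3.75/0.3 = 12.5
Dilution factor through solution 2 = 4 × 12.5 = 50
[solution 2] = 1.20 μg/mL / 50 = 0.02400 μg/mL = 24.0 ng/mL

24.0 ng/mL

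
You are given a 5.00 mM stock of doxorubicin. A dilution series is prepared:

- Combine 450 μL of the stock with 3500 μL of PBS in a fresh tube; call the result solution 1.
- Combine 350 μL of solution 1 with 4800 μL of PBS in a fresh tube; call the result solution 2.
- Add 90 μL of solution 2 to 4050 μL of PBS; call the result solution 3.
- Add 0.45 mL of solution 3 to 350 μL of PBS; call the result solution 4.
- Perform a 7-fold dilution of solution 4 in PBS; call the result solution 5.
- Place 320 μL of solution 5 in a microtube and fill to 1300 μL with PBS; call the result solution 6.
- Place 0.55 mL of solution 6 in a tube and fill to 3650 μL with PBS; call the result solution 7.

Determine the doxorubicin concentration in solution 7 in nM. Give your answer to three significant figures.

Step 1: 450 μL + 3500 μL = 3950 μL total → factor 3950/450 = 8.7778
Step 2: 350 μL + 4800 μL = 5150 μL total → factor 5150/350 = 14.714
Step 3: 90 μL + 4050 μL = 4140 μL total → factor 4140/90 = 46
Step 4: 0.45 mL + 350 μL = 0.8 mL total → factor 0.8/0.45 = 1.7778
Step 5: 7-fold → factor 7
Step 6: 320 μL brought to 1300 μL → factor 1300/320 = 4.0625
Step 7: 0.55 mL brought to 3650 μL → factor 3.65/0.55 = 6.6364
Overall dilution factor = 8.7778 × 14.714 × 46 × 1.7778 × 7 × 4.0625 × 6.6364 = 1.9933 × 10^6
Final = 5.00 mM / 1.9933 × 10^6 = 2.508 × 10^-6 mM = 2.51 nM

2.51 nM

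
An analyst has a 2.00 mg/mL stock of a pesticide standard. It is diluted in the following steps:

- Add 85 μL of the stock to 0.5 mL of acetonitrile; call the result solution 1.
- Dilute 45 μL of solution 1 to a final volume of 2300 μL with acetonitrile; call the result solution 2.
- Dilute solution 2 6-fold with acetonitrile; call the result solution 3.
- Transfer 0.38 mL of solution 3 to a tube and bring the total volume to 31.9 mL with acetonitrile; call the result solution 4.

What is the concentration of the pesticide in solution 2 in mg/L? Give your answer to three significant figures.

5.69 mg/L

Step 1: 85 μL + 0.5 mL = 585 μL total → factor 585/85 = 6.8824
Step 2: 45 μL brought to 2300 μL → factor 2300/45 = 51.111
Dilution factor through solution 2 = 6.8824 × 51.111 = 351.76
[solution 2] = 2.00 mg/mL / 351.76 = 0.005686 mg/mL = 5.69 mg/L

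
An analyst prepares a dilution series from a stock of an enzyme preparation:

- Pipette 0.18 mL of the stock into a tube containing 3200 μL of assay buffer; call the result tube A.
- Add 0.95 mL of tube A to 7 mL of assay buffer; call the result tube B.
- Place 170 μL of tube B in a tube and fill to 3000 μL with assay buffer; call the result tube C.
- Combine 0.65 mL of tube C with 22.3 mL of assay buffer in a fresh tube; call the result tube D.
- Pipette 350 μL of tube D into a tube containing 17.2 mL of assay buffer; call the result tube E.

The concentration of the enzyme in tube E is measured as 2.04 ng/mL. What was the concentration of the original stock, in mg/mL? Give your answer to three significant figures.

Step 1: 0.18 mL + 3200 μL = 3.38 mL total → factor 3.38/0.18 = 18.778
Step 2: 0.95 mL + 7 mL = 7.95 mL total → factor 7.95/0.95 = 8.3684
Step 3: 170 μL brought to 3000 μL → factor 3000/170 = 17.647
Step 4: 0.65 mL + 22.3 mL = 22.95 mL total → factor 22.95/0.65 = 35.308
Step 5: 350 μL + 17.2 mL = 17550 μL total → factor 17550/350 = 50.143
Overall dilution factor = 18.778 × 8.3684 × 17.647 × 35.308 × 50.143 = 4.9095 × 10^6
Stock = 2.04 ng/mL × 4.9095 × 10^6 = 1.002 × 10^7 ng/mL = 10.0 mg/mL

10.0 mg/mL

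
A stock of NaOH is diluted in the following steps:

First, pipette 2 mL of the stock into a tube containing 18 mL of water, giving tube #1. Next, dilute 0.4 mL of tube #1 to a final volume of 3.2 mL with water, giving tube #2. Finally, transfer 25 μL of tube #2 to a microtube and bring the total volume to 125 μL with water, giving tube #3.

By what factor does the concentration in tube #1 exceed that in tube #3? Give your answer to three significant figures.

40.0

Step 1: 2 mL + 18 mL = 20 mL total → factor 20/2 = 10
Step 2: 0.4 mL brought to 3.2 mL → factor 3.2/0.4 = 8
Step 3: 25 μL brought to 125 μL → factor 125/25 = 5
Dilution factor to tube #1 = 10; to tube #3 = 400
[tube #1]/[tube #3] = (factor to tube #3)/(factor to tube #1) = 400/10 = 40.0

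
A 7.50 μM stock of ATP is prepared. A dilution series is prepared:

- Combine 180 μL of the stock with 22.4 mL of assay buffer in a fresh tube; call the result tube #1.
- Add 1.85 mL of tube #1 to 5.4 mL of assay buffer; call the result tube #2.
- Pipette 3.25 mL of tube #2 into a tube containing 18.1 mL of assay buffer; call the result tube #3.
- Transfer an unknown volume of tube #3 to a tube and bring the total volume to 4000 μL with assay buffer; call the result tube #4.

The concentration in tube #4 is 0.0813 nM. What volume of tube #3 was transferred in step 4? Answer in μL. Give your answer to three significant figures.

Step 1: 180 μL + 22.4 mL = 22580 μL total → factor 22580/180 = 125.44
Step 2: 1.85 mL + 5.4 mL = 7.25 mL total → factor 7.25/1.85 = 3.9189
Step 3: 3.25 mL + 18.1 mL = 21.35 mL total → factor 21.35/3.25 = 6.5692
Step 4: v brought to 4000 μL → factor = 4000 μL/v
Product of known-step factors = 3229.5
Overall factor = 7.50 μM / (0.0813 nM) = 92251
Step-4 factor = 92251 / 3229.5 = 28.565
v = 4000 μL / 28.565 = 140 μL

140 μL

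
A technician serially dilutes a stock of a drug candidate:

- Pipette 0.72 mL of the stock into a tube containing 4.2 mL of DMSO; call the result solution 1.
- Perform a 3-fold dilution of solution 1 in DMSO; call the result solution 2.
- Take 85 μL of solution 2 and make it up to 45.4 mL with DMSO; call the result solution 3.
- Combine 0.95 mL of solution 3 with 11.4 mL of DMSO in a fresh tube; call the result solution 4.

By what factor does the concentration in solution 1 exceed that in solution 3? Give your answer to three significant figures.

Step 1: 0.72 mL + 4.2 mL = 4.92 mL total → factor 4.92/0.72 = 6.8333
Step 2: 3-fold → factor 3
Step 3: 85 μL brought to 45.4 mL → factor 45400/85 = 534.12
Dilution factor to solution 1 = 6.8333; to solution 3 = 10949
[solution 1]/[solution 3] = (factor to solution 3)/(factor to solution 1) = 10949/6.8333 = 1.60 × 10^3

1.60 × 10^3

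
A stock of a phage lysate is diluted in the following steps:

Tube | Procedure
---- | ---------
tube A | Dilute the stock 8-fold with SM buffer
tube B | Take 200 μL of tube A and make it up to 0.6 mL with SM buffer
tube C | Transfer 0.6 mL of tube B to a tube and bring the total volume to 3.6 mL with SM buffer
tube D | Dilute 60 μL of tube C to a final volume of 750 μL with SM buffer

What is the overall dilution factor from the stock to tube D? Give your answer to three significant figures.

1.80 × 10^3

Step 1: 8-fold → factor 8
Step 2: 200 μL brought to 0.6 mL → factor 600/200 = 3
Step 3: 0.6 mL brought to 3.6 mL → factor 3.6/0.6 = 6
Step 4: 60 μL brought to 750 μL → factor 750/60 = 12.5
Overall dilution factor = 8 × 3 × 6 × 12.5 = 1800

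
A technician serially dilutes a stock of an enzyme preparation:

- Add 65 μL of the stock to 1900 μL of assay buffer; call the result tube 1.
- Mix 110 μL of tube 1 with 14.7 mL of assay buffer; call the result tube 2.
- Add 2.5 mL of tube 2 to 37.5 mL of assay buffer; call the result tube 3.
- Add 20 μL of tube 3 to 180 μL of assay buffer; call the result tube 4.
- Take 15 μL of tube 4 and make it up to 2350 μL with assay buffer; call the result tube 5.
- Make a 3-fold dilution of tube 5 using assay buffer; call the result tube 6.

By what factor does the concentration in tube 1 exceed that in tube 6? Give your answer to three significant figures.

Step 1: 65 μL + 1900 μL = 1965 μL total → factor 1965/65 = 30.231
Step 2: 110 μL + 14.7 mL = 14810 μL total → factor 14810/110 = 134.64
Step 3: 2.5 mL + 37.5 mL = 40 mL total → factor 40/2.5 = 16
Step 4: 20 μL + 180 μL = 200 μL total → factor 200/20 = 10
Step 5: 15 μL brought to 2350 μL → factor 2350/15 = 156.67
Step 6: 3-fold → factor 3
Dilution factor to tube 1 = 30.231; to tube 6 = 3.0608 × 10^8
[tube 1]/[tube 6] = (factor to tube 6)/(factor to tube 1) = 3.0608 × 10^8/30.231 = 1.01 × 10^7

1.01 × 10^7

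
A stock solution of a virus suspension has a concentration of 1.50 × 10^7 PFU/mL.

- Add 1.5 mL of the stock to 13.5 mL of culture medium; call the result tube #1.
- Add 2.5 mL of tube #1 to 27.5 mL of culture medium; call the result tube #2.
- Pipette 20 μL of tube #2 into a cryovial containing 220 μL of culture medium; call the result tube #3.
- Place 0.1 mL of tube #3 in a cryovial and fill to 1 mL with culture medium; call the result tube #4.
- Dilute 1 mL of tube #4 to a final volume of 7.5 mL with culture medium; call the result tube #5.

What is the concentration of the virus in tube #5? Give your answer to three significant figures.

139 PFU/mL

Step 1: 1.5 mL + 13.5 mL = 15 mL total → factor 15/1.5 = 10
Step 2: 2.5 mL + 27.5 mL = 30 mL total → factor 30/2.5 = 12
Step 3: 20 μL + 220 μL = 240 μL total → factor 240/20 = 12
Step 4: 0.1 mL brought to 1 mL → factor 1/0.1 = 10
Step 5: 1 mL brought to 7.5 mL → factor 7.5/1 = 7.5
Overall dilution factor = 10 × 12 × 12 × 10 × 7.5 = 1.08 × 10^5
Final = 1.50 × 10^7 PFU/mL / 1.08 × 10^5 = 139 PFU/mL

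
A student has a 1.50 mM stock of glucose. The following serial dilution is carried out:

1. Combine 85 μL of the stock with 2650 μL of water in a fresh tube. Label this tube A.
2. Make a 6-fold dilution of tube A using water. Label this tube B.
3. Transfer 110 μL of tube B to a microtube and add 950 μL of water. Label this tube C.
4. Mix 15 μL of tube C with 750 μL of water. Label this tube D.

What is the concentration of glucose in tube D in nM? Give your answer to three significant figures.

Step 1: 85 μL + 2650 μL = 2735 μL total → factor 2735/85 = 32.176
Step 2: 6-fold → factor 6
Step 3: 110 μL + 950 μL = 1060 μL total → factor 1060/110 = 9.6364
Step 4: 15 μL + 750 μL = 765 μL total → factor 765/15 = 51
Overall dilution factor = 32.176 × 6 × 9.6364 × 51 = 94880
Final = 1.50 mM / 94880 = 1.581 × 10^-5 mM = 15.8 nM

15.8 nM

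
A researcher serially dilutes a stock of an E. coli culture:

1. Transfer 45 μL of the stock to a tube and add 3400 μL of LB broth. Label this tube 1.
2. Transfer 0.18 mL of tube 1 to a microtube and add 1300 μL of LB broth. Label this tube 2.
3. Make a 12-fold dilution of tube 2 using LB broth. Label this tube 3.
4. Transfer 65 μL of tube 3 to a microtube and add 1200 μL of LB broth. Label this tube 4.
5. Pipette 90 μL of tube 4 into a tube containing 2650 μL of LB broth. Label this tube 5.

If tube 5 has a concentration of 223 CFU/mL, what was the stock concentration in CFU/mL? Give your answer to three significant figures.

Step 1: 45 μL + 3400 μL = 3445 μL total → factor 3445/45 = 76.556
Step 2: 0.18 mL + 1300 μL = 1.48 mL total → factor 1.48/0.18 = 8.2222
Step 3: 12-fold → factor 12
Step 4: 65 μL + 1200 μL = 1265 μL total → factor 1265/65 = 19.462
Step 5: 90 μL + 2650 μL = 2740 μL total → factor 2740/90 = 30.444
Overall dilution factor = 76.556 × 8.2222 × 12 × 19.462 × 30.444 = 4.4754 × 10^6
Stock = 223 CFU/mL × 4.4754 × 10^6 = 9.98 × 10^8 CFU/mL

9.98 × 10^8 CFU/mL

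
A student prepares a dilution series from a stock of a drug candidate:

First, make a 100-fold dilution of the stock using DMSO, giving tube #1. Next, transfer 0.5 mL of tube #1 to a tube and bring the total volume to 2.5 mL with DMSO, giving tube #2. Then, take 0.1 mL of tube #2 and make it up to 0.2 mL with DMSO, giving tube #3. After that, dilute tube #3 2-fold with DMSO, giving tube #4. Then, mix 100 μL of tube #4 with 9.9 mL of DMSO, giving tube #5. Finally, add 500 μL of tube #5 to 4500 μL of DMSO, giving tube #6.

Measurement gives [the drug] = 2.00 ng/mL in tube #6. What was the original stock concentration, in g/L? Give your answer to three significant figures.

Step 1: 100-fold → factor 100
Step 2: 0.5 mL brought to 2.5 mL → factor 2.5/0.5 = 5
Step 3: 0.1 mL brought to 0.2 mL → factor 0.2/0.1 = 2
Step 4: 2-fold → factor 2
Step 5: 100 μL + 9.9 mL = 10000 μL total → factor 10000/100 = 100
Step 6: 500 μL + 4500 μL = 5000 μL total → factor 5000/500 = 10
Overall dilution factor = 100 × 5 × 2 × 2 × 100 × 10 = 2 × 10^6
Stock = 2.00 ng/mL × 2 × 10^6 = 4.000 × 10^6 ng/mL = 4.00 g/L

4.00 g/L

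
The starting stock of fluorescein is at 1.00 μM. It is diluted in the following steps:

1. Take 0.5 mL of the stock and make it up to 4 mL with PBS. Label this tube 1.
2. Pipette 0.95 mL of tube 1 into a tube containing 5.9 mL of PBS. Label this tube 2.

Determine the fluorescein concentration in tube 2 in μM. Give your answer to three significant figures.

Step 1: 0.5 mL brought to 4 mL → factor 4/0.5 = 8
Step 2: 0.95 mL + 5.9 mL = 6.85 mL total → factor 6.85/0.95 = 7.2105
Overall dilution factor = 8 × 7.2105 = 57.684
Final = 1.00 μM / 57.684 = 0.0173 μM

0.0173 μM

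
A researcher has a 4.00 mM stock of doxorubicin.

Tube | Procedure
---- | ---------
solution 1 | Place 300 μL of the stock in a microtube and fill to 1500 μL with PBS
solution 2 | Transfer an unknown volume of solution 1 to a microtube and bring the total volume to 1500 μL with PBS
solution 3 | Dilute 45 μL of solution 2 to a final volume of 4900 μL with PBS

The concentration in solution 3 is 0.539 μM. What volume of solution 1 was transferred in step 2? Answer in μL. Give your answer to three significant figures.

Step 1: 300 μL brought to 1500 μL → factor 1500/300 = 5
Step 2: v brought to 1500 μL → factor = 1500 μL/v
Step 3: 45 μL brought to 4900 μL → factor 4900/45 = 108.89
Product of known-step factors = 544.44
Overall factor = 4.00 mM / (0.539 μM) = 7421.2
Step-2 factor = 7421.2 / 544.44 = 13.631
v = 1500 μL / 13.631 = 110 μL

110 μL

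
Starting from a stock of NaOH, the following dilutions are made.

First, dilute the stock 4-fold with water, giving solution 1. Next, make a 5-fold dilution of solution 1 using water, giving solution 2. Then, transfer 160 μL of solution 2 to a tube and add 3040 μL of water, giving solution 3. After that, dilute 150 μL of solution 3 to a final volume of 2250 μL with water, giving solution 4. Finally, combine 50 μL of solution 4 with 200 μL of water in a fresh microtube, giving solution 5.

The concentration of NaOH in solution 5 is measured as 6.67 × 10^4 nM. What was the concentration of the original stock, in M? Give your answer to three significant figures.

Step 1: 4-fold → factor 4
Step 2: 5-fold → factor 5
Step 3: 160 μL + 3040 μL = 3200 μL total → factor 3200/160 = 20
Step 4: 150 μL brought to 2250 μL → factor 2250/150 = 15
Step 5: 50 μL + 200 μL = 250 μL total → factor 250/50 = 5
Overall dilution factor = 4 × 5 × 20 × 15 × 5 = 30000
Stock = 6.67 × 10^4 nM × 30000 = 2.001 × 10^9 nM = 2.00 M

2.00 M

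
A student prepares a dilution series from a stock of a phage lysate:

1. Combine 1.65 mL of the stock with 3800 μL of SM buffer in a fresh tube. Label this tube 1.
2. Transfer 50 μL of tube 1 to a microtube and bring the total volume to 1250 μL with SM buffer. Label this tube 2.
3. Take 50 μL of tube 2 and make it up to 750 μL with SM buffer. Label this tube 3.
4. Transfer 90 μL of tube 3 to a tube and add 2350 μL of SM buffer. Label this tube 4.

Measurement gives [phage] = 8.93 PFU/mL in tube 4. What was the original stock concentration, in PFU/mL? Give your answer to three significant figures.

Step 1: 1.65 mL + 3800 μL = 5.45 mL total → factor 5.45/1.65 = 3.303
Step 2: 50 μL brought to 1250 μL → factor 1250/50 = 25
Step 3: 50 μL brought to 750 μL → factor 750/50 = 15
Step 4: 90 μL + 2350 μL = 2440 μL total → factor 2440/90 = 27.111
Overall dilution factor = 3.303 × 25 × 15 × 27.111 = 33581
Stock = 8.93 PFU/mL × 33581 = 3.00 × 10^5 PFU/mL

3.00 × 10^5 PFU/mL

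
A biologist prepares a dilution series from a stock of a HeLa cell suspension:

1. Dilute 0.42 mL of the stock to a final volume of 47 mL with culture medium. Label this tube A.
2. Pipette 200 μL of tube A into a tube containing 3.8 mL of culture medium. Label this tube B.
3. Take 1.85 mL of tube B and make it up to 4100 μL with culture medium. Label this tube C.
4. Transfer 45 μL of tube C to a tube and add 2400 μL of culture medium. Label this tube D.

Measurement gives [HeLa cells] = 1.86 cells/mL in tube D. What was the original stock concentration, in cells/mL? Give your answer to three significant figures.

5.01 × 10^5 cells/mL

Step 1: 0.42 mL brought to 47 mL → factor 47/0.42 = 111.9
Step 2: 200 μL + 3.8 mL = 4000 μL total → factor 4000/200 = 20
Step 3: 1.85 mL brought to 4100 μL → factor 4.1/1.85 = 2.2162
Step 4: 45 μL + 2400 μL = 2445 μL total → factor 2445/45 = 54.333
Overall dilution factor = 111.9 × 20 × 2.2162 × 54.333 = 2.695 × 10^5
Stock = 1.86 cells/mL × 2.695 × 10^5 = 5.01 × 10^5 cells/mL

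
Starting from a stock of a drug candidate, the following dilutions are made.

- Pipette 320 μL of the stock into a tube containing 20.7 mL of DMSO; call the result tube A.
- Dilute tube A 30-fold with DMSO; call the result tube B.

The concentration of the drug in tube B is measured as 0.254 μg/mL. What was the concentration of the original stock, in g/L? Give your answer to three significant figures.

Step 1: 320 μL + 20.7 mL = 21020 μL total → factor 21020/320 = 65.688
Step 2: 30-fold → factor 30
Overall dilution factor = 65.688 × 30 = 1970.6
Stock = 0.254 μg/mL × 1970.6 = 500.5 μg/mL = 0.501 g/L

0.501 g/L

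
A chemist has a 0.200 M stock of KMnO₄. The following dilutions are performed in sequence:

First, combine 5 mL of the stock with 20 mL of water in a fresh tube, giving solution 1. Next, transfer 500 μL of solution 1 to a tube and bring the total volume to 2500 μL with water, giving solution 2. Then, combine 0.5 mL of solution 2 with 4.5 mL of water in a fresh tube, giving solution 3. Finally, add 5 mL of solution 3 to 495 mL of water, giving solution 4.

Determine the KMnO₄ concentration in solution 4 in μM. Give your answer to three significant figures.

8.00 μM

Step 1: 5 mL + 20 mL = 25 mL total → factor 25/5 = 5
Step 2: 500 μL brought to 2500 μL → factor 2500/500 = 5
Step 3: 0.5 mL + 4.5 mL = 5 mL total → factor 5/0.5 = 10
Step 4: 5 mL + 495 mL = 500 mL total → factor 500/5 = 100
Overall dilution factor = 5 × 5 × 10 × 100 = 25000
Final = 0.200 M / 25000 = 8.000 × 10^-6 M = 8.00 μM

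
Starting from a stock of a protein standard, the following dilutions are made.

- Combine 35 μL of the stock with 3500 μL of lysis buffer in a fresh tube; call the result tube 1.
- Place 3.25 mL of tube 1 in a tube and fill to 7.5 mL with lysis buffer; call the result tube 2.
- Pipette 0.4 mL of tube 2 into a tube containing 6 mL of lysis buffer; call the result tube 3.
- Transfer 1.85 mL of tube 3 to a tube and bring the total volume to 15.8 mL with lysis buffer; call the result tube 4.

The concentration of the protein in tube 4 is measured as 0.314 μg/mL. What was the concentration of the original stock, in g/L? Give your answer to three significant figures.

Step 1: 35 μL + 3500 μL = 3535 μL total → factor 3535/35 = 101
Step 2: 3.25 mL brought to 7.5 mL → factor 7.5/3.25 = 2.3077
Step 3: 0.4 mL + 6 mL = 6.4 mL total → factor 6.4/0.4 = 16
Step 4: 1.85 mL brought to 15.8 mL → factor 15.8/1.85 = 8.5405
Overall dilution factor = 101 × 2.3077 × 16 × 8.5405 = 31850
Stock = 0.314 μg/mL × 31850 = 1.000 × 10^4 μg/mL = 10.0 g/L

10.0 g/L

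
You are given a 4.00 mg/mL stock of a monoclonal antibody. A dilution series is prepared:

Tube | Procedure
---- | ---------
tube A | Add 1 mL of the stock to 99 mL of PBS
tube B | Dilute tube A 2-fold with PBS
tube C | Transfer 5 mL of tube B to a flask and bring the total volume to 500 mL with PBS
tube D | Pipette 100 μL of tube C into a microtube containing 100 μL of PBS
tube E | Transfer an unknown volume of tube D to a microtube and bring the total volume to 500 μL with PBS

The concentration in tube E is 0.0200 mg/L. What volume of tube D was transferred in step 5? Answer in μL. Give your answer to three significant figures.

Step 1: 1 mL + 99 mL = 100 mL total → factor 100/1 = 100
Step 2: 2-fold → factor 2
Step 3: 5 mL brought to 500 mL → factor 500/5 = 100
Step 4: 100 μL + 100 μL = 200 μL total → factor 200/100 = 2
Step 5: v brought to 500 μL → factor = 500 μL/v
Product of known-step factors = 40000
Overall factor = 4.00 mg/mL / (0.0200 mg/L) = 2 × 10^5
Step-5 factor = 2 × 10^5 / 40000 = 5
v = 500 μL / 5 = 100 μL

100 μL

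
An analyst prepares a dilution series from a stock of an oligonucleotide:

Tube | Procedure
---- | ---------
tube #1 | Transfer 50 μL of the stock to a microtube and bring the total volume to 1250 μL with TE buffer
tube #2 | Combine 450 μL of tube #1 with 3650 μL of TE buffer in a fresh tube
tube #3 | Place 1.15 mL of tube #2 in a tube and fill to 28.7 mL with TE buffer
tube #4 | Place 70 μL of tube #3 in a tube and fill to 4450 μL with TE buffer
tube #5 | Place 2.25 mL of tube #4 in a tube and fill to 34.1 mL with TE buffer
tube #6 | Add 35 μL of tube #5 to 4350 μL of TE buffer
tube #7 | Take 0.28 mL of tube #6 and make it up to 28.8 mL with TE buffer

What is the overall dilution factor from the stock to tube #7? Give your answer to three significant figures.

7.06 × 10^10

Step 1: 50 μL brought to 1250 μL → factor 1250/50 = 25
Step 2: 450 μL + 3650 μL = 4100 μL total → factor 4100/450 = 9.1111
Step 3: 1.15 mL brought to 28.7 mL → factor 28.7/1.15 = 24.957
Step 4: 70 μL brought to 4450 μL → factor 4450/70 = 63.571
Step 5: 2.25 mL brought to 34.1 mL → factor 34.1/2.25 = 15.156
Step 6: 35 μL + 4350 μL = 4385 μL total → factor 4385/35 = 125.29
Step 7: 0.28 mL brought to 28.8 mL → factor 28.8/0.28 = 102.86
Overall dilution factor = 25 × 9.1111 × 24.957 × 63.571 × 15.156 × 125.29 × 102.86 = 7.0577 × 10^10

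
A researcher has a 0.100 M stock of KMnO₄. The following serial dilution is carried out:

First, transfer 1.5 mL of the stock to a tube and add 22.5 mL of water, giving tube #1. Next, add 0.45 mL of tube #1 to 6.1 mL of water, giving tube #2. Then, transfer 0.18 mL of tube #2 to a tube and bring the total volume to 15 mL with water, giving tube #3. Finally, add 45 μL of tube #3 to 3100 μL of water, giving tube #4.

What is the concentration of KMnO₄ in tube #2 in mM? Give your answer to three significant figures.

0.429 mM

Step 1: 1.5 mL + 22.5 mL = 24 mL total → factor 24/1.5 = 16
Step 2: 0.45 mL + 6.1 mL = 6.55 mL total → factor 6.55/0.45 = 14.556
Dilution factor through tube #2 = 16 × 14.556 = 232.89
[tube #2] = 0.100 M / 232.89 = 0.0004294 M = 0.429 mM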